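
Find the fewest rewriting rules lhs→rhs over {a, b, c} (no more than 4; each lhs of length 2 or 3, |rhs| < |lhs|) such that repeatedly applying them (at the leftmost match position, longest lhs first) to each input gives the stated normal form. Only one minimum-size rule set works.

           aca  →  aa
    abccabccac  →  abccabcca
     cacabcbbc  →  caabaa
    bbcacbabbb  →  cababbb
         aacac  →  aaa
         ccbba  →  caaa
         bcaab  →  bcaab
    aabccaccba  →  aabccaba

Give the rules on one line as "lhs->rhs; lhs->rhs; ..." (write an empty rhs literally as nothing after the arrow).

  | aca => aa
  | abccabccac => abccabcca
  | cacabcbbc => caabcbbc => caabaac => caabaa
  | bbcacbabbb => cacbabbb => cababbb

ac->a; bbc->c; cbb->aa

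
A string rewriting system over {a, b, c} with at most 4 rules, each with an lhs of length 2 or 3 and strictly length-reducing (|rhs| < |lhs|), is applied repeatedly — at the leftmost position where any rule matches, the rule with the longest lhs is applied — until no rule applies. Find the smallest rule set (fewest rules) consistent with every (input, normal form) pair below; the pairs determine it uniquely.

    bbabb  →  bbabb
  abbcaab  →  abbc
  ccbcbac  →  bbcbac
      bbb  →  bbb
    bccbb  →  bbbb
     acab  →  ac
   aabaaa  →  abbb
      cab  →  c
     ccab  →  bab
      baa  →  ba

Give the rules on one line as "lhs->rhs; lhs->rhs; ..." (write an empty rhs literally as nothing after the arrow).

  | bbabb
  | abbcaab => abbcab => abbc
  | ccbcbac => bbcbac
  | bbb

aa->a; aaa->bb; cab->c; cc->b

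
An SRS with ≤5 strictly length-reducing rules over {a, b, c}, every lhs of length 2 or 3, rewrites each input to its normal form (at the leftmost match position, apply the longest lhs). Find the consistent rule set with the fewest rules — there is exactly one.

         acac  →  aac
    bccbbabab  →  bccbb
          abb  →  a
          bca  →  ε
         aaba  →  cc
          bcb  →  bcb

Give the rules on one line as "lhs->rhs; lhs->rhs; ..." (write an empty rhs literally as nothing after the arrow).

  | acac => aac
  | bccbbabab => bccbbab => bccbb
  | abb => ab => a
  | bca => ba => ε

aaa->cc; ab->a; ba->; ca->a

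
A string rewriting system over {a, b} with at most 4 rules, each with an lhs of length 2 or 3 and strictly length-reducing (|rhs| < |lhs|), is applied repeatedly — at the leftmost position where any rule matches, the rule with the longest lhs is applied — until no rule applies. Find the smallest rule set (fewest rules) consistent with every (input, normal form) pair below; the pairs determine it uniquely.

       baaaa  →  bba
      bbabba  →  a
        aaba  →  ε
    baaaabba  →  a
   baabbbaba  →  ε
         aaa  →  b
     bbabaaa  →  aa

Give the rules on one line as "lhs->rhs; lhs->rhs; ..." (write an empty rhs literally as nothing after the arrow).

  | baaaa => bba
  | bbabba => bbba => a
  | aaba => ab => ε
  | baaaabba => bbabba => bbba => a

aaa->b; ab->; aba->b; bbb->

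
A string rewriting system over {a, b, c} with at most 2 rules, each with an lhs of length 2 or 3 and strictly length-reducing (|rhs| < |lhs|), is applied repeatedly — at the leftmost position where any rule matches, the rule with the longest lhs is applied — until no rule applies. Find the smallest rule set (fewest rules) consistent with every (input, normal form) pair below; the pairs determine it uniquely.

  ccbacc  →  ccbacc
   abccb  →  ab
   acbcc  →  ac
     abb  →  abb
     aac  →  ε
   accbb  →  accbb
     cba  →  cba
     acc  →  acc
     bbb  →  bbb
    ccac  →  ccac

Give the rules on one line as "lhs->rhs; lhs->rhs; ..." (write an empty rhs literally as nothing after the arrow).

aac->; bcc->

  | ccbacc
  | abccb => ab
  | acbcc => ac
  | abb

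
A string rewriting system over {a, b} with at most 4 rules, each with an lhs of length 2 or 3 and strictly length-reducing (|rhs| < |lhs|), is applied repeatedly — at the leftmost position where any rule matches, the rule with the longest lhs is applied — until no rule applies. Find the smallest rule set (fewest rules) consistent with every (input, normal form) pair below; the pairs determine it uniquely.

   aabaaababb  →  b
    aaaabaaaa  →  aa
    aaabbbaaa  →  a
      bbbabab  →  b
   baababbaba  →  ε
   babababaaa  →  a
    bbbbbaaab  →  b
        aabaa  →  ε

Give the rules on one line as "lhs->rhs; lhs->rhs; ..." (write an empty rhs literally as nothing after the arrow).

  | aabaaababb => abaaababb => baaababb => ababb => babb => bb => b
  | aaaabaaaa => aaabaaaa => aabaaaa => abaaaa => baaaa => aa
  | aaabbbaaa => aabbbaaa => abbbaaa => bbbaaa => bbaaa => baaa => a
  | bbbabab => bbabab => babab => bab => b

ab->b; ba->; baa->; bb->b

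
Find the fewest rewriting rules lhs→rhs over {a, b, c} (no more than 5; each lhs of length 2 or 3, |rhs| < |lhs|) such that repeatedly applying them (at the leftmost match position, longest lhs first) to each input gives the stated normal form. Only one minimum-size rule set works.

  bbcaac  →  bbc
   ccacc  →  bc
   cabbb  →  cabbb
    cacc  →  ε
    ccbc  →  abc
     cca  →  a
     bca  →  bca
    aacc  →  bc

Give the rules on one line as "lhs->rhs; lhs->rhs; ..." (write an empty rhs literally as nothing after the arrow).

  | bbcaac => bbc
  | ccacc => aacc => bc
  | cabbb
  | cacc => caa => ε

aa->a; aac->b; caa->; cc->a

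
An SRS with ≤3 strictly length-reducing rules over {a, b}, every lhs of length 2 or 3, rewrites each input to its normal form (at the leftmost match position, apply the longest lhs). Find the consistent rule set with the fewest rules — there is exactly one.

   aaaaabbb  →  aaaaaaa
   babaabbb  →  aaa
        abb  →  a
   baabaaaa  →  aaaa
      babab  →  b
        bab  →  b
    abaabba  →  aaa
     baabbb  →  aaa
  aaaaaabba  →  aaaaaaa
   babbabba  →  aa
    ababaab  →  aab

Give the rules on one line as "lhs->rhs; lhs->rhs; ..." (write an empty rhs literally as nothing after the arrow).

  | aaaaabbb => aaaaaaa
  | babaabbb => baabbb => abbb => aaa
  | abb => a
  | baabaaaa => abaaaa => aaaa

ba->; bb->; bbb->aa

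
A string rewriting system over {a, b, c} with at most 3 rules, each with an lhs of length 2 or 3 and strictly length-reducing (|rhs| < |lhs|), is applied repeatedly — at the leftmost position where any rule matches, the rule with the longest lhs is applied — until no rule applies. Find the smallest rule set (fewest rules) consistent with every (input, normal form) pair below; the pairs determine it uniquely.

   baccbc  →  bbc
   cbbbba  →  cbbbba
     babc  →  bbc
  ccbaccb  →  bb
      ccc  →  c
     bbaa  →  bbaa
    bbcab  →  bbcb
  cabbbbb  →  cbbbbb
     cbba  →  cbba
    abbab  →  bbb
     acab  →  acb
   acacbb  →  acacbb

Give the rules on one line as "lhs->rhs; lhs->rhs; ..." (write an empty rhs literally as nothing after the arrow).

  | baccbc => babc => bbc
  | cbbbba
  | babc => bbc
  | ccbaccb => baccb => bab => bb

ab->b; cc->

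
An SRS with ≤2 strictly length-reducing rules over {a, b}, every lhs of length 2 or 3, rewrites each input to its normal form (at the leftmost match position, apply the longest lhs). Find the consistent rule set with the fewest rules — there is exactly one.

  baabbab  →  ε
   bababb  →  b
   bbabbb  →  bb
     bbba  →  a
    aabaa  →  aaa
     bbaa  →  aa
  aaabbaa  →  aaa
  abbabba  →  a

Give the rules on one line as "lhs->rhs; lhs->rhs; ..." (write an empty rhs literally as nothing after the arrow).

ab->; ba->a

  | baabbab => aabbab => abab => ab => ε
  | bababb => ababb => abb => b
  | bbabbb => babbb => abbb => bb
  | bbba => bba => ba => a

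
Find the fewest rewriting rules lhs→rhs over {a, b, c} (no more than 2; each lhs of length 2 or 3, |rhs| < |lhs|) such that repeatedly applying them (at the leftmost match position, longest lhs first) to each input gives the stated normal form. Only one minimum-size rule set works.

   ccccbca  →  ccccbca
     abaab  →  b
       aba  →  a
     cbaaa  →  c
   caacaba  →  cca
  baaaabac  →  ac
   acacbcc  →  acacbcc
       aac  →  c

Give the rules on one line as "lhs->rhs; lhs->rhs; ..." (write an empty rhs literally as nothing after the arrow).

aa->; ba->

  | ccccbca
  | abaab => aab => b
  | aba => a
  | cbaaa => caa => c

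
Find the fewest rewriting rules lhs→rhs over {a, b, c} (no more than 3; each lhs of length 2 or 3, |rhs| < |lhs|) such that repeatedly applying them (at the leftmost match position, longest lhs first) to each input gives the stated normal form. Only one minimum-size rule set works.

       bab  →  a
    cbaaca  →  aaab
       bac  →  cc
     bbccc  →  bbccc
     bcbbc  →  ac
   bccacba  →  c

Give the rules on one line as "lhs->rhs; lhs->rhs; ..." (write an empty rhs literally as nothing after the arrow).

  | bab => cb => a
  | cbaaca => aaaca => aaab
  | bac => cc
  | bbccc

ba->c; ca->b; cb->a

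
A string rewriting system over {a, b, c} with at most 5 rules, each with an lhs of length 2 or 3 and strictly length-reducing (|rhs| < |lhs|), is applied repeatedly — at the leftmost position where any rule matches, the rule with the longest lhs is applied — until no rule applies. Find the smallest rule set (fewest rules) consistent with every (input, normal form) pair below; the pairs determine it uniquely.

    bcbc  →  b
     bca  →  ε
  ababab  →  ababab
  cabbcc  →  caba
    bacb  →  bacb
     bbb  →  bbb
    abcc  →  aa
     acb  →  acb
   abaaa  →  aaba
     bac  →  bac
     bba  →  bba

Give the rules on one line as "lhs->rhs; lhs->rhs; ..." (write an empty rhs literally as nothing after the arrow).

baa->ab; bca->; bcc->a; cbc->

  | bcbc => b
  | bca => ε
  | ababab
  | cabbcc => caba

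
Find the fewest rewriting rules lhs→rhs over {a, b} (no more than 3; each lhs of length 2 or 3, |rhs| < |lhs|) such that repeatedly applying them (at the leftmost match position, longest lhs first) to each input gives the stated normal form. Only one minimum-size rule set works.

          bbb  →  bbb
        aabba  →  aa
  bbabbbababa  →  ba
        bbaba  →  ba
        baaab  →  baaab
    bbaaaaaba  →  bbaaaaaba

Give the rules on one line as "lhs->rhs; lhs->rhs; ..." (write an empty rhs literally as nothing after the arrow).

abb->; bab->

  | bbb
  | aabba => aa
  | bbabbbababa => bbbababa => bbaba => ba
  | bbaba => ba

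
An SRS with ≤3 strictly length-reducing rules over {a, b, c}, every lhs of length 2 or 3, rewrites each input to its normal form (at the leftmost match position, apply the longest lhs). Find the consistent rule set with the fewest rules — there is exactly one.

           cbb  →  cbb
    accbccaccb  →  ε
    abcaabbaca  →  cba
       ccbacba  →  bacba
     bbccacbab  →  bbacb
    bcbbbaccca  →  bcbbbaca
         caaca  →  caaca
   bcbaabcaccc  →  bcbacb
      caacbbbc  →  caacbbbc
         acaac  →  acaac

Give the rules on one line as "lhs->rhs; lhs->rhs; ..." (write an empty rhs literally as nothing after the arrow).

ab->; cac->cb; cc->

  | cbb
  | accbccaccb => abccaccb => ccaccb => accb => ab => ε
  | abcaabbaca => caabbaca => cabaca => caca => cba
  | ccbacba => bacba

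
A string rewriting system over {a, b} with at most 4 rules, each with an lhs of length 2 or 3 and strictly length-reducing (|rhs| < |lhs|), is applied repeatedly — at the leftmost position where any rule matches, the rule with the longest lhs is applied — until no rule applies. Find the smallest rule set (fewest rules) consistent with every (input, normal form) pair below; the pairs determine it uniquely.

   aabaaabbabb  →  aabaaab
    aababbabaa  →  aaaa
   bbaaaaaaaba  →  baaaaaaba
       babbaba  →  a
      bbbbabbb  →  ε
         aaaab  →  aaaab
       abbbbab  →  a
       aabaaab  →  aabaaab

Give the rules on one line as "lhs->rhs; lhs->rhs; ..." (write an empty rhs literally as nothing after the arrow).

  | aabaaabbabb => aabaaabbb => aabaaab
  | aababbabaa => aababaa => aaaa
  | bbaaaaaaaba => baaaaaaba
  | babbaba => baba => a

bab->; bb->; bba->b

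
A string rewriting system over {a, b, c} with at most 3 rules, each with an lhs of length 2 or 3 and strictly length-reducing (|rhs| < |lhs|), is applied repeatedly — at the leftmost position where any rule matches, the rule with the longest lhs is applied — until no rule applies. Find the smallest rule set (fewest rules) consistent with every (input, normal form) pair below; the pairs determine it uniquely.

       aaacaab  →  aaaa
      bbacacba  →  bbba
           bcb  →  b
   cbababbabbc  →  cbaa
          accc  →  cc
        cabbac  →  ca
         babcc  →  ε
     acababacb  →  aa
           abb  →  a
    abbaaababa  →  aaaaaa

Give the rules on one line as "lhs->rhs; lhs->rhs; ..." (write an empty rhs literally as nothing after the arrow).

  | aaacaab => aaaab => aaaa
  | bbacacba => bbacba => bbba
  | bcb => b
  | cbababbabbc => cbaabbabbc => cbaababbc => cbaaabbc => cbaaabc => cbaaac => cbaa

ab->a; ac->; bc->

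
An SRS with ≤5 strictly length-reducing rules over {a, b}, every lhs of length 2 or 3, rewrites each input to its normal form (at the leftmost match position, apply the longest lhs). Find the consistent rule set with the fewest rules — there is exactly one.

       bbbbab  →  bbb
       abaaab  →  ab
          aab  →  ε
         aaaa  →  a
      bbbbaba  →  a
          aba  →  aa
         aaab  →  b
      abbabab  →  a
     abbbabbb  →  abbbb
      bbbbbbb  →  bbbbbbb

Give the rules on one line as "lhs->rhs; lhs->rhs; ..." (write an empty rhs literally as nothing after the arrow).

  | bbbbab => bbb
  | abaaab => aaaab => ab
  | aab => ε
  | aaaa => a

aaa->; aab->; ba->a; bab->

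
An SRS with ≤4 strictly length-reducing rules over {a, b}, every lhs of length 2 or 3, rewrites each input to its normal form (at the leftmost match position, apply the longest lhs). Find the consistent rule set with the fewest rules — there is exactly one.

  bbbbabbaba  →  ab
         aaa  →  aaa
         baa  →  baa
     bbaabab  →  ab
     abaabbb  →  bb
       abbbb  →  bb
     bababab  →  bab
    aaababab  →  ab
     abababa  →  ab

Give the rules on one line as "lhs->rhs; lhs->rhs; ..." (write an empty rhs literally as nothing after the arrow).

  | bbbbabbaba => bbabbaba => abbaba => aba => ab
  | aaa
  | baa
  | bbaabab => aabab => ab

aab->; aba->ab; abb->; bba->a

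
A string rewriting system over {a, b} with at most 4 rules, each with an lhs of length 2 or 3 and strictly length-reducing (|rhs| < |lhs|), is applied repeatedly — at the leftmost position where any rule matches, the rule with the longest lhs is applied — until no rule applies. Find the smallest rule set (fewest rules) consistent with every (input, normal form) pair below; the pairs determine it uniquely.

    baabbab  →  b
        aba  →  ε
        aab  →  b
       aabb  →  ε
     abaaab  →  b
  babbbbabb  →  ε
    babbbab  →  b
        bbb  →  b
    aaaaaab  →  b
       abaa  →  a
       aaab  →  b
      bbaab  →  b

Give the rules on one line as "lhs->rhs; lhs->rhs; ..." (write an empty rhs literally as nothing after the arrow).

  | baabbab => abbab => bbab => ab => b
  | aba => ba => ε
  | aab => ab => b
  | aabb => abb => bb => ε

ab->b; ba->; bb->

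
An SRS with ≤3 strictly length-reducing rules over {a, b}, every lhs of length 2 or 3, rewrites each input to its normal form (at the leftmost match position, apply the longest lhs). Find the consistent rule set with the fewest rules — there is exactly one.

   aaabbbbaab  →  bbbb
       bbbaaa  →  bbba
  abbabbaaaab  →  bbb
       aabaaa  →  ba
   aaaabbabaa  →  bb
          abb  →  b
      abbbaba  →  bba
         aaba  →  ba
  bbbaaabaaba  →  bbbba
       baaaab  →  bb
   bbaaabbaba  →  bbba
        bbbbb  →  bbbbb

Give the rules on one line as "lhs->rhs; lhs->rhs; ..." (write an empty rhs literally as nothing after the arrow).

  | aaabbbbaab => abbbbaab => bbbaab => bbbb
  | bbbaaa => bbba
  | abbabbaaaab => babbaaaab => bbaaaab => bbaab => bbb
  | aabaaa => baaa => ba

aa->; ab->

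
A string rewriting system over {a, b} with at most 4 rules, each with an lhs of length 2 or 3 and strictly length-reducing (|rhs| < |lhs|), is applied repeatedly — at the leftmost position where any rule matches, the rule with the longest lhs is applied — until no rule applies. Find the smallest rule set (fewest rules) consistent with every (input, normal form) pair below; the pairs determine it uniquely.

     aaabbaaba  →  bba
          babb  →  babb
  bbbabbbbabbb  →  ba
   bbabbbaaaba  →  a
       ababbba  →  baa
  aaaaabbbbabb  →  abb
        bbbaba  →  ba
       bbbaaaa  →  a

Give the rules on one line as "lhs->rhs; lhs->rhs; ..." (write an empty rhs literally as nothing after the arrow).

  | aaabbaaba => bbaaba => bba
  | babb
  | bbbabbbbabbb => abbbbabbb => ababbb => babbb => ba
  | bbabbbaaaba => bbaaaaba => bbaba => bbba => a

aaa->; aab->; aba->ba; bbb->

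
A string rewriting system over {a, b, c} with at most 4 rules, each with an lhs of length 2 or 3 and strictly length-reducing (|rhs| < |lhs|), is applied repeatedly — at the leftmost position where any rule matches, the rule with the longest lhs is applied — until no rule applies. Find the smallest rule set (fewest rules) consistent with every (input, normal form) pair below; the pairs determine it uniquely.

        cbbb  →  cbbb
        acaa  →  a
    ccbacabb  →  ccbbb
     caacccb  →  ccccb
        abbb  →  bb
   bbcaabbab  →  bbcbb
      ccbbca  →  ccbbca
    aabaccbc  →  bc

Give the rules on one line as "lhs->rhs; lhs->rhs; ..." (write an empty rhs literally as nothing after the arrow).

  | cbbb
  | acaa => aaa => a
  | ccbacabb => ccbaabb => ccbbb
  | caacccb => ccccb

aa->; ab->; ac->a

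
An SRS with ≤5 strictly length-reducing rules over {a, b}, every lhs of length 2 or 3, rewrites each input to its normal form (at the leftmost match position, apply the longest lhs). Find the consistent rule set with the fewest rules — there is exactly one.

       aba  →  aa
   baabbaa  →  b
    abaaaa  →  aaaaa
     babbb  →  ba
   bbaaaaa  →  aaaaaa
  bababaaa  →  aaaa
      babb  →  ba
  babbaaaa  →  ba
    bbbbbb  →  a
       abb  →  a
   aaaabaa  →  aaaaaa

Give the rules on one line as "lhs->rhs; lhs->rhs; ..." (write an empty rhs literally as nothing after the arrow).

ab->a; baa->b; bb->a; bbb->b

  | aba => aa
  | baabbaa => bbbaa => baa => b
  | abaaaa => aaaaa
  | babbb => babb => bab => ba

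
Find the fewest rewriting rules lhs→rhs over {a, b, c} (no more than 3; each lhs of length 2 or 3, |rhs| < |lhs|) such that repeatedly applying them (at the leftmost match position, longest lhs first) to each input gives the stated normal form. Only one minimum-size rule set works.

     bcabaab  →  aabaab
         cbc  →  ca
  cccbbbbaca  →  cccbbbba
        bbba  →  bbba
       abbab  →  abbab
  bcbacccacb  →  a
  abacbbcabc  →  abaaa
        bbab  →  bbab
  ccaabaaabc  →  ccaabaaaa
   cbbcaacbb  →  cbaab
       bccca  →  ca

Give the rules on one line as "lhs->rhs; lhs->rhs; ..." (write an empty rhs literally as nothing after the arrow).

  | bcabaab => aabaab
  | cbc => ca
  | cccbbbbaca => cccbbbba
  | bbba

ac->; acb->; bc->a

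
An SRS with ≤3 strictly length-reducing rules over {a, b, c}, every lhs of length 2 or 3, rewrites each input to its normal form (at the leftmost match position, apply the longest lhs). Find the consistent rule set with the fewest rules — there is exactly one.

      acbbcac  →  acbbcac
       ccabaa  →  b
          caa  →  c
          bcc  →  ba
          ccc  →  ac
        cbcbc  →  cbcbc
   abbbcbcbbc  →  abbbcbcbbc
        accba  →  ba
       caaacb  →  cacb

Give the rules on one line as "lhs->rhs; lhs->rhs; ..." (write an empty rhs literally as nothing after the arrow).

  | acbbcac
  | ccabaa => aabaa => baa => b
  | caa => c
  | bcc => ba

aa->; cc->a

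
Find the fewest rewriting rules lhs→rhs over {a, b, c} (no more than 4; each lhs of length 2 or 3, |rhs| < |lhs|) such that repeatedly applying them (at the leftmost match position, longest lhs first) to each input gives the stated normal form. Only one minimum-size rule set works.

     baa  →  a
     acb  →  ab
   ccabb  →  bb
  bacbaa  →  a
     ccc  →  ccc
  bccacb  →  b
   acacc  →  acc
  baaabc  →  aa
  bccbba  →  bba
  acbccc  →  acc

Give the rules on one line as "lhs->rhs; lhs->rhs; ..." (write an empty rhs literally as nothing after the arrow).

baa->a; bc->; ca->; cb->b

  | baa => a
  | acb => ab
  | ccabb => cbb => bb
  | bacbaa => babaa => baa => a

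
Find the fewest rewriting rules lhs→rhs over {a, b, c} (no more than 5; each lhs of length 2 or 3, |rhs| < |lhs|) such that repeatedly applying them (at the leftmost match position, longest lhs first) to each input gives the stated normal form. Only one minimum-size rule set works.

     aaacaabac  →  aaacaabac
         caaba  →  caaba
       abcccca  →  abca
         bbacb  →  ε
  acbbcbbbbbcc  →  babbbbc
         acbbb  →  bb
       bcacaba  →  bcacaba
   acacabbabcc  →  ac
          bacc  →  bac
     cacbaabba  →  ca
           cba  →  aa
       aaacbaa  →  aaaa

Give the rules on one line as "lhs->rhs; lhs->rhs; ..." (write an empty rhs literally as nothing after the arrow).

acb->; bba->cb; cb->a; cc->c

  | aaacaabac
  | caaba
  | abcccca => abccca => abcca => abca
  | bbacb => cbcb => acb => ε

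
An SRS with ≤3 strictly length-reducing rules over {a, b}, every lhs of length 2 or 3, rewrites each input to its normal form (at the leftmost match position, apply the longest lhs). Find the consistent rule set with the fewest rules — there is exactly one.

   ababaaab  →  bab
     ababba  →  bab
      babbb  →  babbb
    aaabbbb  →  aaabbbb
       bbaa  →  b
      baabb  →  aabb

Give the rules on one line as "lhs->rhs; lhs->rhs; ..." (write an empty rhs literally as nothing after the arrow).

aba->b; baa->aa; bba->ab

  | ababaaab => bbaaab => abaab => bab
  | ababba => bbba => bab
  | babbb
  | aaabbbb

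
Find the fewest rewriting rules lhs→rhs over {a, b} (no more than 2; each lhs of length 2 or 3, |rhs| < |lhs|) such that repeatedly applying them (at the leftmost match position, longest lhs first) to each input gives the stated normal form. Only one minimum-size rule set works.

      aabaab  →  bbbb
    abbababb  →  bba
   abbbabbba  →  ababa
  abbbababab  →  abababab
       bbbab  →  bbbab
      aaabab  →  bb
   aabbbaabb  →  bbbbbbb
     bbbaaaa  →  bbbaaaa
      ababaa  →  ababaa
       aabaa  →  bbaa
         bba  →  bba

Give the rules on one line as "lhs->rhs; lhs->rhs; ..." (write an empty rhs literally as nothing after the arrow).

aab->bb; abb->a

  | aabaab => bbaab => bbbb
  | abbababb => aababb => bbabb => bba
  | abbbabbba => ababbba => ababa
  | abbbababab => abababab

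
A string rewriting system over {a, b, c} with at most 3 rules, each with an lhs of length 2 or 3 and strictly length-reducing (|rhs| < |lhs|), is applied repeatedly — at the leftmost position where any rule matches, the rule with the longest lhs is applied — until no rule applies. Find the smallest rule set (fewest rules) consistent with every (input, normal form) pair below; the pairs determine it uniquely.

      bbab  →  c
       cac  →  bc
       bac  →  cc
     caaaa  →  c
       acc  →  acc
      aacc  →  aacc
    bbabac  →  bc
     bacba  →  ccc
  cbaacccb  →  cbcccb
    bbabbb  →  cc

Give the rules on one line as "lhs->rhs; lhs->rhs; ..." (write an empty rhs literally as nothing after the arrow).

ba->c; bb->c; ca->b

  | bbab => cab => bb => c
  | cac => bc
  | bac => cc
  | caaaa => baaa => caa => ba => c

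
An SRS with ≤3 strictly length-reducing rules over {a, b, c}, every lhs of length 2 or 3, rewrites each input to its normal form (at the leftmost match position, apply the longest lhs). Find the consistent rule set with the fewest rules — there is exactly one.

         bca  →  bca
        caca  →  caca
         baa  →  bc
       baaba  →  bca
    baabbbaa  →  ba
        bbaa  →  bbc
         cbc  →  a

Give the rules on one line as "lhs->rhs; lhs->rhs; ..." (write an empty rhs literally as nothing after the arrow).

aa->c; cb->c; cc->a

  | bca
  | caca
  | baa => bc
  | baaba => bcba => bca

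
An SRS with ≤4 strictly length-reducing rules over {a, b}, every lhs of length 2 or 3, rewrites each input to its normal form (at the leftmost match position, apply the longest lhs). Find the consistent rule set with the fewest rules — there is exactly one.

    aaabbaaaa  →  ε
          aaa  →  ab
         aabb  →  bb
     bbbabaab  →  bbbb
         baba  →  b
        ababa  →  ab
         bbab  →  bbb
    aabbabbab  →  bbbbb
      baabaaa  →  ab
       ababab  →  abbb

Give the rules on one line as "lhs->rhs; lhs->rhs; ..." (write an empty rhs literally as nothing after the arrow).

  | aaabbaaaa => abbbaaaa => abbaaa => abaa => aa => ε
  | aaa => ab
  | aabb => bb
  | bbbabaab => bbbbaab => bbbab => bbbb

aa->; aaa->ab; ba->; bab->bb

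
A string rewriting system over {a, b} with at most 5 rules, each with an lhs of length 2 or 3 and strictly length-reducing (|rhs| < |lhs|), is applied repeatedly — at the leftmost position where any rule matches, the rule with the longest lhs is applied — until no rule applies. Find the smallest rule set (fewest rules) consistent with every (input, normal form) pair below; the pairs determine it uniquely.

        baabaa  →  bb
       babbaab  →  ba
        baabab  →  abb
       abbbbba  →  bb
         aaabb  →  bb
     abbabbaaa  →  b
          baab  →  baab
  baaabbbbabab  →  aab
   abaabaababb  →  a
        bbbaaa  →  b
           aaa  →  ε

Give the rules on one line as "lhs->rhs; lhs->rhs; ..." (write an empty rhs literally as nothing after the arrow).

aaa->; aba->bb; bab->a; bbb->b

  | baabaa => babba => aba => bb
  | babbaab => abaab => bbab => ba
  | baabab => babbb => abb
  | abbbbba => abbba => aba => bb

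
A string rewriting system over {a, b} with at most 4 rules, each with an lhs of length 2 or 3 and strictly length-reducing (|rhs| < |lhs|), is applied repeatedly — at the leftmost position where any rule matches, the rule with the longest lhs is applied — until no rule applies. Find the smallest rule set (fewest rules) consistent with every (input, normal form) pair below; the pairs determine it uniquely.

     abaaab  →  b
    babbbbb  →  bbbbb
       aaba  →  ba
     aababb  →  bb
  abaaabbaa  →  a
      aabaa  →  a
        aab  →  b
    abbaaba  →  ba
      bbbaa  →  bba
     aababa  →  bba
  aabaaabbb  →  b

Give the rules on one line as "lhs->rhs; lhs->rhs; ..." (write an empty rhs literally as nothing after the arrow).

  | abaaab => baaab => aab => ab => b
  | babbbbb => bbbbb
  | aaba => aba => ba
  | aababb => ababb => babb => bb

ab->b; abb->b; baa->a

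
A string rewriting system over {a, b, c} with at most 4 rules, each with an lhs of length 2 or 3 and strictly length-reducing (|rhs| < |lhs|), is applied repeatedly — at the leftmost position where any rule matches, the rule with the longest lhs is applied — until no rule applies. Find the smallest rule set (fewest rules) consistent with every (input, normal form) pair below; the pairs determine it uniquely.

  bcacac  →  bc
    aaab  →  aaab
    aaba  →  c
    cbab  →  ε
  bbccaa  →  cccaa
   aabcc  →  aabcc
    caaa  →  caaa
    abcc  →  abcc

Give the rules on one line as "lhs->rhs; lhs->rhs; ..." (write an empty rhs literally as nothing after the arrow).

  | bcacac => bcac => bc
  | aaab
  | aaba => acc => c
  | cbab => abb => ac => ε

aba->cc; ac->; bb->c; cba->ab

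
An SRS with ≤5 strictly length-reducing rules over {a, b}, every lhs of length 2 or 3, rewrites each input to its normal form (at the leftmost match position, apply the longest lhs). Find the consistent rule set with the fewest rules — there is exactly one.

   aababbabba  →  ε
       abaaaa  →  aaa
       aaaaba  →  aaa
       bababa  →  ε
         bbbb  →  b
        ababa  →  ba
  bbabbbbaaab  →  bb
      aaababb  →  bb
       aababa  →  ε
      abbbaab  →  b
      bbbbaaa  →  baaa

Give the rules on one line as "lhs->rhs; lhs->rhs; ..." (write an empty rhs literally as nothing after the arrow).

ab->b; aba->; bba->; bbb->

  | aababbabba => abbabba => bbabba => bba => ε
  | abaaaa => aaa
  | aaaaba => aaa
  | bababa => bba => ε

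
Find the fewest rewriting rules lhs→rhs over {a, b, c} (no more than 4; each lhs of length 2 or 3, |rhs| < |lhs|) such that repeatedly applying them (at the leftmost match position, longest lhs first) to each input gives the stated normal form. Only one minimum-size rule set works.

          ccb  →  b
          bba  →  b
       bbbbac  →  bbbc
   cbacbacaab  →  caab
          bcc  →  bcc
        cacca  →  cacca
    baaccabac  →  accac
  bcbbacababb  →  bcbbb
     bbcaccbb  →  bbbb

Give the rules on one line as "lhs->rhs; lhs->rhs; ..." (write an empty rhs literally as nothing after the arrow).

  | ccb => b
  | bba => b
  | bbbbac => bbbc
  | cbacbacaab => ccbacaab => bacaab => caab

ba->; bca->b; ccb->b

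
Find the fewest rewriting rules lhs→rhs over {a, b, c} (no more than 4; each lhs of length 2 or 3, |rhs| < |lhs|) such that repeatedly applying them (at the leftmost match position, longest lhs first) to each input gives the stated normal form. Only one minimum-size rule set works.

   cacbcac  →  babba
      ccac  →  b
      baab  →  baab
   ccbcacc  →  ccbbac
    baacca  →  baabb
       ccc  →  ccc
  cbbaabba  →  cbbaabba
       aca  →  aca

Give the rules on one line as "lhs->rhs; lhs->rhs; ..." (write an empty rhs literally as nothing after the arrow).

bbc->b; cac->ba; cca->bb

  | cacbcac => babcac => babba
  | ccac => bbc => b
  | baab
  | ccbcacc => ccbbac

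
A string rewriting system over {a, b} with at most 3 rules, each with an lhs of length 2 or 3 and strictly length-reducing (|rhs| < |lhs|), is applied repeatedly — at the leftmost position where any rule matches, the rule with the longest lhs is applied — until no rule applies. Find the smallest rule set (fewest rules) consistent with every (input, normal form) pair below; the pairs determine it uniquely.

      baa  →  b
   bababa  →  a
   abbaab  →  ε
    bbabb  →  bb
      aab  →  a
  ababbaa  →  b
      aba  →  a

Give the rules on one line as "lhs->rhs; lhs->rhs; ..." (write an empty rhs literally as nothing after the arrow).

  | baa => ba => b
  | bababa => aba => a
  | abbaab => baab => bab => ε
  | bbabb => bb

ab->; ba->b; bab->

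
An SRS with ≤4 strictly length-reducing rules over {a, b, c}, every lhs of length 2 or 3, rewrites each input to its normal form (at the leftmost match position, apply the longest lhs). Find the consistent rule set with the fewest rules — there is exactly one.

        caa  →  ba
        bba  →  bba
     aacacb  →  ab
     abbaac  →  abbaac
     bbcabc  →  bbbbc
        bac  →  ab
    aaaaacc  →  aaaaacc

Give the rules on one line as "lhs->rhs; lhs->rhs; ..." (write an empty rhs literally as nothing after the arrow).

abc->; bac->ab; ca->b

  | caa => ba
  | bba
  | aacacb => aabcb => ab
  | abbaac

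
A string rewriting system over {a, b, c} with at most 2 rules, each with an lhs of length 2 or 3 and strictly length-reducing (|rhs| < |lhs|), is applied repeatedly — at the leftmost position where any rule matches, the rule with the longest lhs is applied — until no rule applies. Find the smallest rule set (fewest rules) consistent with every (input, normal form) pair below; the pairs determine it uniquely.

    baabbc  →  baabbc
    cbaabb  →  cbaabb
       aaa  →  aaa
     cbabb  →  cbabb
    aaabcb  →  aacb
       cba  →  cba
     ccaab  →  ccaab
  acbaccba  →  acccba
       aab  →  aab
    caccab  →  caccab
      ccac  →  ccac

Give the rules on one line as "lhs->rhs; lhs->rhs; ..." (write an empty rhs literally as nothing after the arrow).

  | baabbc
  | cbaabb
  | aaa
  | cbabb

abc->c; bac->c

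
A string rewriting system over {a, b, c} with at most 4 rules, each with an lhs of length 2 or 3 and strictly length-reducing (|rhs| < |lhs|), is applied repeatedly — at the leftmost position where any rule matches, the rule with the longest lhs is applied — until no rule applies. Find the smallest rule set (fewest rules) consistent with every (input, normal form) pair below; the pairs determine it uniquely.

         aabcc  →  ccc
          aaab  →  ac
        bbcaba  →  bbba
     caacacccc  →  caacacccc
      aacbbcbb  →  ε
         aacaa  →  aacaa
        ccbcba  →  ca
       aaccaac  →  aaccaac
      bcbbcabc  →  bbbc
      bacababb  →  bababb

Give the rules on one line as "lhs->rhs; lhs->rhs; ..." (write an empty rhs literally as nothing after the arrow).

  | aabcc => ccc
  | aaab => ac
  | bbcaba => bbba
  | caacacccc

aab->c; cab->b; cb->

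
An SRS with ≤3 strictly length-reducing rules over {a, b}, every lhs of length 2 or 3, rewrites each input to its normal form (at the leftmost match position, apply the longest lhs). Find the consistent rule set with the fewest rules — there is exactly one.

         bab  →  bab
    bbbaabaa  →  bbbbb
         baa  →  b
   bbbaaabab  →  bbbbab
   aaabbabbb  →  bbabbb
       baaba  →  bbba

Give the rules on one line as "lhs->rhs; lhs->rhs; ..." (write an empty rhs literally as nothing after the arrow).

  | bab
  | bbbaabaa => bbbbbaa => bbbbb
  | baa => b
  | bbbaaabab => bbbbab

aa->; aaa->; aab->bb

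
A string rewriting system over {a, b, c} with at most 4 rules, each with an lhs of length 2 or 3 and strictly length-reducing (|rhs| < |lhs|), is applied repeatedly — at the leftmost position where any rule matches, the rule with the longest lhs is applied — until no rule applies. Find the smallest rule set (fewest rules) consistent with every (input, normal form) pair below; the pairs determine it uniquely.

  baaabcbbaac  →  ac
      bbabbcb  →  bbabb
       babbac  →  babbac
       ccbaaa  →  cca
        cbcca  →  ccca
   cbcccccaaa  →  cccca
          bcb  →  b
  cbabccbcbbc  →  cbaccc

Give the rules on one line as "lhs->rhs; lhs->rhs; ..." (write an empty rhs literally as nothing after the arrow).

baa->; bc->c; bcb->b; caa->a

  | baaabcbbaac => abcbbaac => abbaac => abc => ac
  | bbabbcb => bbabb
  | babbac
  | ccbaaa => cca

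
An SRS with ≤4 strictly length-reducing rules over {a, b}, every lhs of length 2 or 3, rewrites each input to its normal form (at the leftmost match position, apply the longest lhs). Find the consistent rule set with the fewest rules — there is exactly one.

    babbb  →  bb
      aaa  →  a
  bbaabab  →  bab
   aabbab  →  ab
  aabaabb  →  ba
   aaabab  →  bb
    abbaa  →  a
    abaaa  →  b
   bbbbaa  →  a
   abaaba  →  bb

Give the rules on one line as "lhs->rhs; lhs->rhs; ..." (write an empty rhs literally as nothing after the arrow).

aa->; aba->b; bba->a; bbb->ba

  | babbb => baba => bb
  | aaa => a
  | bbaabab => aabab => bab
  | aabbab => bbab => ab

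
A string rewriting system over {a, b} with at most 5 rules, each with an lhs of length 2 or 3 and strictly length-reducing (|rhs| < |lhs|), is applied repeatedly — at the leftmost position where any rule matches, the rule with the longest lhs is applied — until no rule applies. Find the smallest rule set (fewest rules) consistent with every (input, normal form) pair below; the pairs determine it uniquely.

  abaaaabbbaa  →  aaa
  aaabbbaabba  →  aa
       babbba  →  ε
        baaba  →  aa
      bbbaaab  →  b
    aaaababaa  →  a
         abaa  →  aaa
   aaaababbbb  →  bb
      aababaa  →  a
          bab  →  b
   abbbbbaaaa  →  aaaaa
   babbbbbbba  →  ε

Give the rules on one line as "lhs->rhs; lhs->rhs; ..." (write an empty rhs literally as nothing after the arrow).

aab->b; ab->a; ba->; bbb->b

  | abaaaabbbaa => aaaaabbbaa => aaabbbaa => abbbaa => abbaa => abaa => aaa
  | aaabbbaabba => abbbaabba => abbaabba => abaabba => aaabba => abba => aba => aa
  | babbba => bbba => ba => ε
  | baaba => aba => aa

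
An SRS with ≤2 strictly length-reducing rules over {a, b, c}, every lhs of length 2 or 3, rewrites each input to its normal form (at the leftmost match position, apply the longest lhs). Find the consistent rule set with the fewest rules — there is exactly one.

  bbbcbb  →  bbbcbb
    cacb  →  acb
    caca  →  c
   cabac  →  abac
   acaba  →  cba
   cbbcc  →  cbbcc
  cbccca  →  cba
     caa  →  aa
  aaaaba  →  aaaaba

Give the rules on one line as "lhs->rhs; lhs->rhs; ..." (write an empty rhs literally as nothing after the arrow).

aca->c; ca->a

  | bbbcbb
  | cacb => acb
  | caca => aca => c
  | cabac => abac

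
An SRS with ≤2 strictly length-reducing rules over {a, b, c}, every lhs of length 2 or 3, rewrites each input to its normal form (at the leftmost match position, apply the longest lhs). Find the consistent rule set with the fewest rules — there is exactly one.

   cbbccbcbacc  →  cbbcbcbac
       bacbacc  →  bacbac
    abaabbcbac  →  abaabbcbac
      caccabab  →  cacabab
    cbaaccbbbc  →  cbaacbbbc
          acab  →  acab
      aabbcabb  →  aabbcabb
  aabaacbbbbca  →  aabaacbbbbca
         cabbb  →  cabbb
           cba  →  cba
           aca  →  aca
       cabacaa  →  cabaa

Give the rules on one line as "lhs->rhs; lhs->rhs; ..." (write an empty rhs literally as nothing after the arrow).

caa->a; cc->c

  | cbbccbcbacc => cbbcbcbacc => cbbcbcbac
  | bacbacc => bacbac
  | abaabbcbac
  | caccabab => cacabab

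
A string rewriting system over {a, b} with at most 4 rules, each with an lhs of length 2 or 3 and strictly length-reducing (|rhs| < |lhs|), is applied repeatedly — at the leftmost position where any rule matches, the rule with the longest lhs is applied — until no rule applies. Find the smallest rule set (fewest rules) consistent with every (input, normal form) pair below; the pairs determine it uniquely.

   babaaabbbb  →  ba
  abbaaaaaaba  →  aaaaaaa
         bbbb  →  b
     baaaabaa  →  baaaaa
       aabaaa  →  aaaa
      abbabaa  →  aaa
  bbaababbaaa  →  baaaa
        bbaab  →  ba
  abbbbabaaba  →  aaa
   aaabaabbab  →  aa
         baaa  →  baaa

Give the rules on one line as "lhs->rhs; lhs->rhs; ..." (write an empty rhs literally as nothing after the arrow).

aab->a; ab->a; bb->b

  | babaaabbbb => baaaabbbb => baaabbb => baabb => bab => ba
  | abbaaaaaaba => abaaaaaaba => aaaaaaaba => aaaaaaa
  | bbbb => bbb => bb => b
  | baaaabaa => baaaaa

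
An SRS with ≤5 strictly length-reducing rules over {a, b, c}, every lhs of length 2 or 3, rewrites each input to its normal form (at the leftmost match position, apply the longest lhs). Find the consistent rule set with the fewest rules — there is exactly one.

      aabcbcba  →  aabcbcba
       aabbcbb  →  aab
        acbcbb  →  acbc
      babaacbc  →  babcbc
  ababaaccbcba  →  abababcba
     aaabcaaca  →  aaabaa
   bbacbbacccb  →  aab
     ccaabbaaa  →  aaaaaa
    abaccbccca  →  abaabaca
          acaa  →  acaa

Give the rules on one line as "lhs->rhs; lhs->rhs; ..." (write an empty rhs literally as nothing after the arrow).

aac->c; bb->; bbc->b; cc->a

  | aabcbcba
  | aabbcbb => aabbb => aab
  | acbcbb => acbc
  | babaacbc => babcbc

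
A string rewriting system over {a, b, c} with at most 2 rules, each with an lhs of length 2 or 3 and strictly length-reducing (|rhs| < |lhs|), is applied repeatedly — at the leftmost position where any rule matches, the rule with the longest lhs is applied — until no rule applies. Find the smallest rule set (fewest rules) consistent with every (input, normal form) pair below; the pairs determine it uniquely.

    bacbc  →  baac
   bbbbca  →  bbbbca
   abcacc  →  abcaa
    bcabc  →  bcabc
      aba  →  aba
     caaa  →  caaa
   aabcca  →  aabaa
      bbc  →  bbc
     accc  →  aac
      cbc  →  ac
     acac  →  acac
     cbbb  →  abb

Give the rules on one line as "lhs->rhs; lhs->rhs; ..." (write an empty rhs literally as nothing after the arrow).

  | bacbc => baac
  | bbbbca
  | abcacc => abcaa
  | bcabc

cb->a; cc->a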